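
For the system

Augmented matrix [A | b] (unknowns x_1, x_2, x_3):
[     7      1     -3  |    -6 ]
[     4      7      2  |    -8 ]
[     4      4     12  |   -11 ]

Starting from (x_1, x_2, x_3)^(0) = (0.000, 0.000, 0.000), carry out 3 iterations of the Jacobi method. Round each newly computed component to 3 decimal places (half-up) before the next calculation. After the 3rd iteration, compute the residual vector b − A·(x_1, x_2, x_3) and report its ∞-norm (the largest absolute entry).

Iteration 1:
  x_1 = (-6 - (1)·0.000 - (-3)·0.000) / (7) = -0.857
  x_2 = (-8 - (4)·0.000 - (2)·0.000) / (7) = -1.143
  x_3 = (-11 - (4)·0.000 - (4)·0.000) / (12) = -0.917
Iteration 2:
  x_1 = (-6 - (1)·-1.143 - (-3)·-0.917) / (7) = -1.087
  x_2 = (-8 - (4)·-0.857 - (2)·-0.917) / (7) = -0.391
  x_3 = (-11 - (4)·-0.857 - (4)·-1.143) / (12) = -0.250
Iteration 3:
  x_1 = (-6 - (1)·-0.391 - (-3)·-0.250) / (7) = -0.908
  x_2 = (-8 - (4)·-1.087 - (2)·-0.250) / (7) = -0.450
  x_3 = (-11 - (4)·-1.087 - (4)·-0.391) / (12) = -0.424
Residual b − A·x = (-0.466, -0.370, -0.480); ∞-norm = 0.480

0.480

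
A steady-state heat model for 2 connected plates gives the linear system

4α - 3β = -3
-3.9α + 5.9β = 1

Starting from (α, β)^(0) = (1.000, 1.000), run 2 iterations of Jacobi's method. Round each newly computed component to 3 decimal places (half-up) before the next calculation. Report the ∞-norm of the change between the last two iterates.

0.662

Iteration 1:
  α = (-3 - (-3)·1.000) / (4) = 0.000
  β = (1 - (-3.9)·1.000) / (5.9) = 0.831
Iteration 2:
  α = (-3 - (-3)·0.831) / (4) = -0.127
  β = (1 - (-3.9)·0.000) / (5.9) = 0.169
Change: (-0.127, -0.662) → max |·| = 0.662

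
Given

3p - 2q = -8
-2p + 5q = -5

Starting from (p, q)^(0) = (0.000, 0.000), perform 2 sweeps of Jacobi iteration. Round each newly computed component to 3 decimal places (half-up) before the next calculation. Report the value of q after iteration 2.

Iteration 1:
  p = (-8 - (-2)·0.000) / (3) = -2.667
  q = (-5 - (-2)·0.000) / (5) = -1.000
Iteration 2:
  p = (-8 - (-2)·-1.000) / (3) = -3.333
  q = (-5 - (-2)·-2.667) / (5) = -2.067

-2.067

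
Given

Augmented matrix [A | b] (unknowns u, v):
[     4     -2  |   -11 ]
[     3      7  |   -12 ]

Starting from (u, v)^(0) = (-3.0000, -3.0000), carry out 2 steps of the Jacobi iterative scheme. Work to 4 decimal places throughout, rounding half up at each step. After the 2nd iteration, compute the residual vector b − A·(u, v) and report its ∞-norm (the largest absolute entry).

3.8568

Iteration 1:
  u = (-11 - (-2)·-3.0000) / (4) = -4.2500
  v = (-12 - (3)·-3.0000) / (7) = -0.4286
Iteration 2:
  u = (-11 - (-2)·-0.4286) / (4) = -2.9643
  v = (-12 - (3)·-4.2500) / (7) = 0.1071
Residual b − A·x = (1.0714, -3.8568); ∞-norm = 3.8568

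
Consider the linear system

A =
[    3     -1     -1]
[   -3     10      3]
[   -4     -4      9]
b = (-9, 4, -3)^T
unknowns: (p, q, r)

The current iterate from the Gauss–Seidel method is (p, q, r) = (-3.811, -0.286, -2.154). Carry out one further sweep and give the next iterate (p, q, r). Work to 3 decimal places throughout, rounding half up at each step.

One sweep:
  p = (-9 - (-1)·-0.286 - (-1)·-2.154) / (3) = -3.813
  q = (4 - (-3)·-3.813 - (3)·-2.154) / (10) = -0.098
  r = (-3 - (-4)·-3.813 - (-4)·-0.098) / (9) = -2.072

(-3.813, -0.098, -2.072)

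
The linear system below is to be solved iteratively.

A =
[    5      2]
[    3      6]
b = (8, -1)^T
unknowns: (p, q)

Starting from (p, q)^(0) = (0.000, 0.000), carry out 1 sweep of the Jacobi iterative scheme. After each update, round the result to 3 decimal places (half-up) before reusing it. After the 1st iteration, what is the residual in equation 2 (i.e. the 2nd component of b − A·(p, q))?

Iteration 1:
  p = (8 - (2)·0.000) / (5) = 1.600
  q = (-1 - (3)·0.000) / (6) = -0.167
Residual b − A·x = (0.334, -4.798)

-4.798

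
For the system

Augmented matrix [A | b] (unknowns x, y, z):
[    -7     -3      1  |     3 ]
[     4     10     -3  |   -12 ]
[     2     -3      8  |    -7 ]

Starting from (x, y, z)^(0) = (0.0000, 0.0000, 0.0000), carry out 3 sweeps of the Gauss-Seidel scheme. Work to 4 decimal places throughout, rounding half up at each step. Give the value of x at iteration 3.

0.0088

Iteration 1:
  x = (3 - (-3)·0.0000 - (1)·0.0000) / (-7) = -0.4286
  y = (-12 - (4)·-0.4286 - (-3)·0.0000) / (10) = -1.0286
  z = (-7 - (2)·-0.4286 - (-3)·-1.0286) / (8) = -1.1536
Iteration 2:
  x = (3 - (-3)·-1.0286 - (1)·-1.1536) / (-7) = -0.1525
  y = (-12 - (4)·-0.1525 - (-3)·-1.1536) / (10) = -1.4851
  z = (-7 - (2)·-0.1525 - (-3)·-1.4851) / (8) = -1.3938
Iteration 3:
  x = (3 - (-3)·-1.4851 - (1)·-1.3938) / (-7) = 0.0088
  y = (-12 - (4)·0.0088 - (-3)·-1.3938) / (10) = -1.6217
  z = (-7 - (2)·0.0088 - (-3)·-1.6217) / (8) = -1.4853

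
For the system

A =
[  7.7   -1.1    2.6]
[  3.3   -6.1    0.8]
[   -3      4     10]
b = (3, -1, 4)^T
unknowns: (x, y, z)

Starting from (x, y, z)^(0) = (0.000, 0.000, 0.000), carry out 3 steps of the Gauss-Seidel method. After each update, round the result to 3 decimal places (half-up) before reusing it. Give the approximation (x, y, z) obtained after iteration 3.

(0.329, 0.387, 0.344)

Iteration 1:
  x = (3 - (-1.1)·0.000 - (2.6)·0.000) / (7.7) = 0.390
  y = (-1 - (3.3)·0.390 - (0.8)·0.000) / (-6.1) = 0.375
  z = (4 - (-3)·0.390 - (4)·0.375) / (10) = 0.367
Iteration 2:
  x = (3 - (-1.1)·0.375 - (2.6)·0.367) / (7.7) = 0.319
  y = (-1 - (3.3)·0.319 - (0.8)·0.367) / (-6.1) = 0.385
  z = (4 - (-3)·0.319 - (4)·0.385) / (10) = 0.342
Iteration 3:
  x = (3 - (-1.1)·0.385 - (2.6)·0.342) / (7.7) = 0.329
  y = (-1 - (3.3)·0.329 - (0.8)·0.342) / (-6.1) = 0.387
  z = (4 - (-3)·0.329 - (4)·0.387) / (10) = 0.344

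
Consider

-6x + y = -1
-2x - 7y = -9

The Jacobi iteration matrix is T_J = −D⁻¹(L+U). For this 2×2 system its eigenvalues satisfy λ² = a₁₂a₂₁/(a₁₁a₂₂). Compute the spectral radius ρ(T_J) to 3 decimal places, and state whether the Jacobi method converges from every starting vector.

a₁₂a₂₁/(a₁₁a₂₂) = (1)·(-2) / ((-6)·(-7)) = -0.047619
ρ = √|-0.047619| = √0.047619 = 0.218
ρ < 1, so Jacobi converges

0.218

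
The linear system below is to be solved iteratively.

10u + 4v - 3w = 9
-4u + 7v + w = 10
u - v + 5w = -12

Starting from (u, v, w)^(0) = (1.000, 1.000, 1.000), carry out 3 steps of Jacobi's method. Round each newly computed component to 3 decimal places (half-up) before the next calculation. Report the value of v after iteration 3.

1.420

Iteration 1:
  u = (9 - (4)·1.000 - (-3)·1.000) / (10) = 0.800
  v = (10 - (-4)·1.000 - (1)·1.000) / (7) = 1.857
  w = (-12 - (1)·1.000 - (-1)·1.000) / (5) = -2.400
Iteration 2:
  u = (9 - (4)·1.857 - (-3)·-2.400) / (10) = -0.563
  v = (10 - (-4)·0.800 - (1)·-2.400) / (7) = 2.229
  w = (-12 - (1)·0.800 - (-1)·1.857) / (5) = -2.189
Iteration 3:
  u = (9 - (4)·2.229 - (-3)·-2.189) / (10) = -0.648
  v = (10 - (-4)·-0.563 - (1)·-2.189) / (7) = 1.420
  w = (-12 - (1)·-0.563 - (-1)·2.229) / (5) = -1.842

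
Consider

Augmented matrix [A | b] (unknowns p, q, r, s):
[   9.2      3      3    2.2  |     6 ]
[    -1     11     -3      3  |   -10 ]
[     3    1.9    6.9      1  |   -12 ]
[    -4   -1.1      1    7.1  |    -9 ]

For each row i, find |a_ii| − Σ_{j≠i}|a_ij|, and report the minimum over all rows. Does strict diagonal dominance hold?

row 1: |9.2| − (3+3+2.2) = 1
row 2: |11| − (1+3+3) = 4
row 3: |6.9| − (3+1.9+1) = 1
row 4: |7.1| − (4+1.1+1) = 1
minimum over rows = 1 → strictly diagonally dominant (convergence guaranteed)

1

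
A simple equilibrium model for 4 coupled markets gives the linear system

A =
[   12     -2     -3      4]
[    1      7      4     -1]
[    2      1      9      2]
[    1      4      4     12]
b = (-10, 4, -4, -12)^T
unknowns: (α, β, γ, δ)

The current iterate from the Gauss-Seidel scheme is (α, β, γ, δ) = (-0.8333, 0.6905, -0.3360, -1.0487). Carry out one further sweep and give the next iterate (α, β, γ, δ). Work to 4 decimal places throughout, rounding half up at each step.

(-0.4527, 0.6783, -0.1862, -1.1263)

One sweep:
  α = (-10 - (-2)·0.6905 - (-3)·-0.3360 - (4)·-1.0487) / (12) = -0.4527
  β = (4 - (1)·-0.4527 - (4)·-0.3360 - (-1)·-1.0487) / (7) = 0.6783
  γ = (-4 - (2)·-0.4527 - (1)·0.6783 - (2)·-1.0487) / (9) = -0.1862
  δ = (-12 - (1)·-0.4527 - (4)·0.6783 - (4)·-0.1862) / (12) = -1.1263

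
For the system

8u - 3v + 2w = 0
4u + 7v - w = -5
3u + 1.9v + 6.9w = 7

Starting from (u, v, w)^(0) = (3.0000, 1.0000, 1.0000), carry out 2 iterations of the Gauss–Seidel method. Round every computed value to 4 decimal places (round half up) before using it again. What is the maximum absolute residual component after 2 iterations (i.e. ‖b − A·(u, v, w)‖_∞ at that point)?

0.8240

Iteration 1:
  u = (0 - (-3)·1.0000 - (2)·1.0000) / (8) = 0.1250
  v = (-5 - (4)·0.1250 - (-1)·1.0000) / (7) = -0.6429
  w = (7 - (3)·0.1250 - (1.9)·-0.6429) / (6.9) = 1.1372
Iteration 2:
  u = (0 - (-3)·-0.6429 - (2)·1.1372) / (8) = -0.5254
  v = (-5 - (4)·-0.5254 - (-1)·1.1372) / (7) = -0.2516
  w = (7 - (3)·-0.5254 - (1.9)·-0.2516) / (6.9) = 1.3122
Residual b − A·x = (0.8240, 0.1750, 0.0001); ∞-norm = 0.8240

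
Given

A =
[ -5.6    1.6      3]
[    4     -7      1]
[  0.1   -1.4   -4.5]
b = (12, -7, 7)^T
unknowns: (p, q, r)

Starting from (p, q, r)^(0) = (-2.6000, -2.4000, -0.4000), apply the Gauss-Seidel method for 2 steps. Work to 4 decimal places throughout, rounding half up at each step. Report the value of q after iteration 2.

-0.9721

Iteration 1:
  p = (12 - (1.6)·-2.4000 - (3)·-0.4000) / (-5.6) = -3.0429
  q = (-7 - (4)·-3.0429 - (1)·-0.4000) / (-7) = -0.7959
  r = (7 - (0.1)·-3.0429 - (-1.4)·-0.7959) / (-4.5) = -1.3756
Iteration 2:
  p = (12 - (1.6)·-0.7959 - (3)·-1.3756) / (-5.6) = -3.1072
  q = (-7 - (4)·-3.1072 - (1)·-1.3756) / (-7) = -0.9721
  r = (7 - (0.1)·-3.1072 - (-1.4)·-0.9721) / (-4.5) = -1.3222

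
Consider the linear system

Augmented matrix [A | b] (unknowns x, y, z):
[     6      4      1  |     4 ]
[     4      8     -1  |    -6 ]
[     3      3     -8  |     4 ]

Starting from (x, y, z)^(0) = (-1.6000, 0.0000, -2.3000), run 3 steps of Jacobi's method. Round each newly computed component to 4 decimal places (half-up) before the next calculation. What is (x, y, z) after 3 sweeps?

(1.6409, -1.2786, -0.6516)

Iteration 1:
  x = (4 - (4)·0.0000 - (1)·-2.3000) / (6) = 1.0500
  y = (-6 - (4)·-1.6000 - (-1)·-2.3000) / (8) = -0.2375
  z = (4 - (3)·-1.6000 - (3)·0.0000) / (-8) = -1.1000
Iteration 2:
  x = (4 - (4)·-0.2375 - (1)·-1.1000) / (6) = 1.0083
  y = (-6 - (4)·1.0500 - (-1)·-1.1000) / (8) = -1.4125
  z = (4 - (3)·1.0500 - (3)·-0.2375) / (-8) = -0.1953
Iteration 3:
  x = (4 - (4)·-1.4125 - (1)·-0.1953) / (6) = 1.6409
  y = (-6 - (4)·1.0083 - (-1)·-0.1953) / (8) = -1.2786
  z = (4 - (3)·1.0083 - (3)·-1.4125) / (-8) = -0.6516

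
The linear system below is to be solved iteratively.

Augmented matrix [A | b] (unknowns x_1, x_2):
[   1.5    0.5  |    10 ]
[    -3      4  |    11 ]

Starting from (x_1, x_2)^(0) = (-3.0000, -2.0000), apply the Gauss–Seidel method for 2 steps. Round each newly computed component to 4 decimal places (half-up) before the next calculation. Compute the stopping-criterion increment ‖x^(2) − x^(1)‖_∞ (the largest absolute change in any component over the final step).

3.4166

Iteration 1:
  x_1 = (10 - (0.5)·-2.0000) / (1.5) = 7.3333
  x_2 = (11 - (-3)·7.3333) / (4) = 8.2500
Iteration 2:
  x_1 = (10 - (0.5)·8.2500) / (1.5) = 3.9167
  x_2 = (11 - (-3)·3.9167) / (4) = 5.6875
Change: (-3.4166, -2.5625) → max |·| = 3.4166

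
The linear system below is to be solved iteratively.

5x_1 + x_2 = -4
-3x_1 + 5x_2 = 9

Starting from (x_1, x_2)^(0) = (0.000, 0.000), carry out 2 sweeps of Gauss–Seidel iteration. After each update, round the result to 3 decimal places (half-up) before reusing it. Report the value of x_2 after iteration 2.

1.162

Iteration 1:
  x_1 = (-4 - (1)·0.000) / (5) = -0.800
  x_2 = (9 - (-3)·-0.800) / (5) = 1.320
Iteration 2:
  x_1 = (-4 - (1)·1.320) / (5) = -1.064
  x_2 = (9 - (-3)·-1.064) / (5) = 1.162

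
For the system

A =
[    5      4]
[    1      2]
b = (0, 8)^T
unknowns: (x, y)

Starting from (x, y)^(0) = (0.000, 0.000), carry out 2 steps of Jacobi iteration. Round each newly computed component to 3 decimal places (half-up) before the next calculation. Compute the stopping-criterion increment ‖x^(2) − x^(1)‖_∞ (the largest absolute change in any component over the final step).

Iteration 1:
  x = (0 - (4)·0.000) / (5) = 0.000
  y = (8 - (1)·0.000) / (2) = 4.000
Iteration 2:
  x = (0 - (4)·4.000) / (5) = -3.200
  y = (8 - (1)·0.000) / (2) = 4.000
Change: (-3.200, 0.000) → max |·| = 3.200

3.200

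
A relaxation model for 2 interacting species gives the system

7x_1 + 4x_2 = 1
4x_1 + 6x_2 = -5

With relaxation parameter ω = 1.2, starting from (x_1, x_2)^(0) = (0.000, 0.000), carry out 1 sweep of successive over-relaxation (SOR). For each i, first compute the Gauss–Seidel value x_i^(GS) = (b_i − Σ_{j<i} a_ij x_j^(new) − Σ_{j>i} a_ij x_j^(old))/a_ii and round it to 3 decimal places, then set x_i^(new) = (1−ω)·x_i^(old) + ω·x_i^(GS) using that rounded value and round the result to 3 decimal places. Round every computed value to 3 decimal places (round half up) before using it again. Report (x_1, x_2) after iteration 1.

(0.172, -1.138)

Iteration 1:
  x_1: GS value = (1 - (4)·0.000) / (7) = 0.143;  x_1 ← (1−ω)·0.000 + ω·0.143 = 0.172
  x_2: GS value = (-5 - (4)·0.172) / (6) = -0.948;  x_2 ← (1−ω)·0.000 + ω·-0.948 = -1.138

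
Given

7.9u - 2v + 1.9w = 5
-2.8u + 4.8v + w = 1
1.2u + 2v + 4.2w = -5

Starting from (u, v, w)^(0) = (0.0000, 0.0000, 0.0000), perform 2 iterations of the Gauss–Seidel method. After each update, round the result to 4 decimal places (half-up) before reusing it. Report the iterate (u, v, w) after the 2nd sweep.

(1.1751, 1.2368, -2.1152)

Iteration 1:
  u = (5 - (-2)·0.0000 - (1.9)·0.0000) / (7.9) = 0.6329
  v = (1 - (-2.8)·0.6329 - (1)·0.0000) / (4.8) = 0.5775
  w = (-5 - (1.2)·0.6329 - (2)·0.5775) / (4.2) = -1.6463
Iteration 2:
  u = (5 - (-2)·0.5775 - (1.9)·-1.6463) / (7.9) = 1.1751
  v = (1 - (-2.8)·1.1751 - (1)·-1.6463) / (4.8) = 1.2368
  w = (-5 - (1.2)·1.1751 - (2)·1.2368) / (4.2) = -2.1152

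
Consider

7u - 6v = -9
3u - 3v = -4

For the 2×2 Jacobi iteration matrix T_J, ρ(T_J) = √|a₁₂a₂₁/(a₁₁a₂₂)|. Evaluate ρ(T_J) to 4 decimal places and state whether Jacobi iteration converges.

0.9258

a₁₂a₂₁/(a₁₁a₂₂) = (-6)·(3) / ((7)·(-3)) = 0.857143
ρ = √|0.857143| = √0.857143 = 0.9258
ρ < 1, so Jacobi converges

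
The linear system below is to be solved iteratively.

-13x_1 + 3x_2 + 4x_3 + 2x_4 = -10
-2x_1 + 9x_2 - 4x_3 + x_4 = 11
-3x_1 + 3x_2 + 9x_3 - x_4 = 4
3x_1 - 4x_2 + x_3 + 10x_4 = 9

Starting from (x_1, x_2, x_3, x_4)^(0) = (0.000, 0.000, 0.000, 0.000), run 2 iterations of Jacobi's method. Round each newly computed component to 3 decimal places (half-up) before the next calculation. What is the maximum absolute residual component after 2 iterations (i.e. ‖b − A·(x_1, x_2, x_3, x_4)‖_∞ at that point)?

Iteration 1:
  x_1 = (-10 - (3)·0.000 - (4)·0.000 - (2)·0.000) / (-13) = 0.769
  x_2 = (11 - (-2)·0.000 - (-4)·0.000 - (1)·0.000) / (9) = 1.222
  x_3 = (4 - (-3)·0.000 - (3)·0.000 - (-1)·0.000) / (9) = 0.444
  x_4 = (9 - (3)·0.000 - (-4)·0.000 - (1)·0.000) / (10) = 0.900
Iteration 2:
  x_1 = (-10 - (3)·1.222 - (4)·0.444 - (2)·0.900) / (-13) = 1.326
  x_2 = (11 - (-2)·0.769 - (-4)·0.444 - (1)·0.900) / (9) = 1.490
  x_3 = (4 - (-3)·0.769 - (3)·1.222 - (-1)·0.900) / (9) = 0.393
  x_4 = (9 - (3)·0.769 - (-4)·1.222 - (1)·0.444) / (10) = 1.114
Residual b − A·x = (-1.032, 0.700, 1.085, -0.551); ∞-norm = 1.085

1.085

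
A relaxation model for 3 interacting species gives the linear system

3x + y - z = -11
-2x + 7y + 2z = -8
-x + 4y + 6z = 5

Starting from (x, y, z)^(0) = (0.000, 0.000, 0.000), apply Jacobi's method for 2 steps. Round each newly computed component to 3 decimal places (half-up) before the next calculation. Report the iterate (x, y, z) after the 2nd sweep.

(-3.008, -2.429, 0.984)

Iteration 1:
  x = (-11 - (1)·0.000 - (-1)·0.000) / (3) = -3.667
  y = (-8 - (-2)·0.000 - (2)·0.000) / (7) = -1.143
  z = (5 - (-1)·0.000 - (4)·0.000) / (6) = 0.833
Iteration 2:
  x = (-11 - (1)·-1.143 - (-1)·0.833) / (3) = -3.008
  y = (-8 - (-2)·-3.667 - (2)·0.833) / (7) = -2.429
  z = (5 - (-1)·-3.667 - (4)·-1.143) / (6) = 0.984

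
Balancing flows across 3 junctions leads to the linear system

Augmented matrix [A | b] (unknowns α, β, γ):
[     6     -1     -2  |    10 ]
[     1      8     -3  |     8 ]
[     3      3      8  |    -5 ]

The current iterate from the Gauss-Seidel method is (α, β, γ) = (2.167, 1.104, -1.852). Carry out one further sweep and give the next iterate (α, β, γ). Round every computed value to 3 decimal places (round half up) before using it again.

(1.233, 0.151, -1.144)

One sweep:
  α = (10 - (-1)·1.104 - (-2)·-1.852) / (6) = 1.233
  β = (8 - (1)·1.233 - (-3)·-1.852) / (8) = 0.151
  γ = (-5 - (3)·1.233 - (3)·0.151) / (8) = -1.144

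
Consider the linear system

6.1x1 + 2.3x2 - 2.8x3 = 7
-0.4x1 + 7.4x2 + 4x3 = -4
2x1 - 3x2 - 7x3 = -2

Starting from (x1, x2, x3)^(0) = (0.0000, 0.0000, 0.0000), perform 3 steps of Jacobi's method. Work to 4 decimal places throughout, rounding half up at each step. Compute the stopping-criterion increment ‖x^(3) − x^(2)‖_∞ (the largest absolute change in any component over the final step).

0.2916

Iteration 1:
  x1 = (7 - (2.3)·0.0000 - (-2.8)·0.0000) / (6.1) = 1.1475
  x2 = (-4 - (-0.4)·0.0000 - (4)·0.0000) / (7.4) = -0.5405
  x3 = (-2 - (2)·0.0000 - (-3)·0.0000) / (-7) = 0.2857
Iteration 2:
  x1 = (7 - (2.3)·-0.5405 - (-2.8)·0.2857) / (6.1) = 1.4825
  x2 = (-4 - (-0.4)·1.1475 - (4)·0.2857) / (7.4) = -0.6329
  x3 = (-2 - (2)·1.1475 - (-3)·-0.5405) / (-7) = 0.8452
Iteration 3:
  x1 = (7 - (2.3)·-0.6329 - (-2.8)·0.8452) / (6.1) = 1.7741
  x2 = (-4 - (-0.4)·1.4825 - (4)·0.8452) / (7.4) = -0.9173
  x3 = (-2 - (2)·1.4825 - (-3)·-0.6329) / (-7) = 0.9805
Change: (0.2916, -0.2844, 0.1353) → max |·| = 0.2916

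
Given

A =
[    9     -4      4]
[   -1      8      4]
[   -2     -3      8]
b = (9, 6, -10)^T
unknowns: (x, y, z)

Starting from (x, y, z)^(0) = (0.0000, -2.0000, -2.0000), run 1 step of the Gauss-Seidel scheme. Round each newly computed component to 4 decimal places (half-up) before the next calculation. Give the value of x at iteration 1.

Iteration 1:
  x = (9 - (-4)·-2.0000 - (4)·-2.0000) / (9) = 1.0000
  y = (6 - (-1)·1.0000 - (4)·-2.0000) / (8) = 1.8750
  z = (-10 - (-2)·1.0000 - (-3)·1.8750) / (8) = -0.2969

1.0000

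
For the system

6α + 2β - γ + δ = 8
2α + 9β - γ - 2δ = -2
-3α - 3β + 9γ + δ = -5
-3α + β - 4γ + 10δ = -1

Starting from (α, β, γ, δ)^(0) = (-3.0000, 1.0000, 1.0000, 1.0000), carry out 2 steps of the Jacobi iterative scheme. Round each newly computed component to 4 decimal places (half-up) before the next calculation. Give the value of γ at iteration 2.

Iteration 1:
  α = (8 - (2)·1.0000 - (-1)·1.0000 - (1)·1.0000) / (6) = 1.0000
  β = (-2 - (2)·-3.0000 - (-1)·1.0000 - (-2)·1.0000) / (9) = 0.7778
  γ = (-5 - (-3)·-3.0000 - (-3)·1.0000 - (1)·1.0000) / (9) = -1.3333
  δ = (-1 - (-3)·-3.0000 - (1)·1.0000 - (-4)·1.0000) / (10) = -0.7000
Iteration 2:
  α = (8 - (2)·0.7778 - (-1)·-1.3333 - (1)·-0.7000) / (6) = 0.9685
  β = (-2 - (2)·1.0000 - (-1)·-1.3333 - (-2)·-0.7000) / (9) = -0.7481
  γ = (-5 - (-3)·1.0000 - (-3)·0.7778 - (1)·-0.7000) / (9) = 0.1148
  δ = (-1 - (-3)·1.0000 - (1)·0.7778 - (-4)·-1.3333) / (10) = -0.4111

0.1148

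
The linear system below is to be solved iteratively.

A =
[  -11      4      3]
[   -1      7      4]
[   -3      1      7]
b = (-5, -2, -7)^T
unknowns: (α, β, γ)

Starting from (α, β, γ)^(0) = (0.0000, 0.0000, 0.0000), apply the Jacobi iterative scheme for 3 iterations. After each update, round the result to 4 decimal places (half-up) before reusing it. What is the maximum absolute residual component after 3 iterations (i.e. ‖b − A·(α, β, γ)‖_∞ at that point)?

1.5109

Iteration 1:
  α = (-5 - (4)·0.0000 - (3)·0.0000) / (-11) = 0.4545
  β = (-2 - (-1)·0.0000 - (4)·0.0000) / (7) = -0.2857
  γ = (-7 - (-3)·0.0000 - (1)·0.0000) / (7) = -1.0000
Iteration 2:
  α = (-5 - (4)·-0.2857 - (3)·-1.0000) / (-11) = 0.0779
  β = (-2 - (-1)·0.4545 - (4)·-1.0000) / (7) = 0.3506
  γ = (-7 - (-3)·0.4545 - (1)·-0.2857) / (7) = -0.7644
Iteration 3:
  α = (-5 - (4)·0.3506 - (3)·-0.7644) / (-11) = 0.3736
  β = (-2 - (-1)·0.0779 - (4)·-0.7644) / (7) = 0.1622
  γ = (-7 - (-3)·0.0779 - (1)·0.3506) / (7) = -1.0167
Residual b − A·x = (1.5109, 1.3050, 1.0755); ∞-norm = 1.5109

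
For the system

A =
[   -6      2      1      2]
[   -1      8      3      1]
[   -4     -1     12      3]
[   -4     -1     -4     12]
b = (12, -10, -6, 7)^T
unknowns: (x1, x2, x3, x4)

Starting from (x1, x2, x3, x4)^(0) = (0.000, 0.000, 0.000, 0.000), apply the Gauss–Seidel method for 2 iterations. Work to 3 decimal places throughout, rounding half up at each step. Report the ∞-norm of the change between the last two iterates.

0.928

Iteration 1:
  x1 = (12 - (2)·0.000 - (1)·0.000 - (2)·0.000) / (-6) = -2.000
  x2 = (-10 - (-1)·-2.000 - (3)·0.000 - (1)·0.000) / (8) = -1.500
  x3 = (-6 - (-4)·-2.000 - (-1)·-1.500 - (3)·0.000) / (12) = -1.292
  x4 = (7 - (-4)·-2.000 - (-1)·-1.500 - (-4)·-1.292) / (12) = -0.639
Iteration 2:
  x1 = (12 - (2)·-1.500 - (1)·-1.292 - (2)·-0.639) / (-6) = -2.928
  x2 = (-10 - (-1)·-2.928 - (3)·-1.292 - (1)·-0.639) / (8) = -1.052
  x3 = (-6 - (-4)·-2.928 - (-1)·-1.052 - (3)·-0.639) / (12) = -1.404
  x4 = (7 - (-4)·-2.928 - (-1)·-1.052 - (-4)·-1.404) / (12) = -0.948
Change: (-0.928, 0.448, -0.112, -0.309) → max |·| = 0.928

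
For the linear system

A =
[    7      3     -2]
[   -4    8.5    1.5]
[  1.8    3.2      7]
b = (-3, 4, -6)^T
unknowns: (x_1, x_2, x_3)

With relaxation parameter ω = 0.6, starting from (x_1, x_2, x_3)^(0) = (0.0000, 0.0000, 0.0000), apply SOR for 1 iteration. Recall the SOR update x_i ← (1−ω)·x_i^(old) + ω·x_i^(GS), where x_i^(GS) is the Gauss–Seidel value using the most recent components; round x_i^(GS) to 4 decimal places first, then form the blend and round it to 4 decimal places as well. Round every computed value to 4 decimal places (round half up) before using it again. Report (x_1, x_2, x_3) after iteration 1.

(-0.2572, 0.2098, -0.5321)

Iteration 1:
  x_1: GS value = (-3 - (3)·0.0000 - (-2)·0.0000) / (7) = -0.4286;  x_1 ← (1−ω)·0.0000 + ω·-0.4286 = -0.2572
  x_2: GS value = (4 - (-4)·-0.2572 - (1.5)·0.0000) / (8.5) = 0.3496;  x_2 ← (1−ω)·0.0000 + ω·0.3496 = 0.2098
  x_3: GS value = (-6 - (1.8)·-0.2572 - (3.2)·0.2098) / (7) = -0.8869;  x_3 ← (1−ω)·0.0000 + ω·-0.8869 = -0.5321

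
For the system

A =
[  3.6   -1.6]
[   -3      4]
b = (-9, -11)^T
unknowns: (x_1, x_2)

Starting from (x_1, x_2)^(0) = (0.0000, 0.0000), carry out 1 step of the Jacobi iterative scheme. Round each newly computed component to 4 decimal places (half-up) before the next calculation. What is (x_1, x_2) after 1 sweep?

Iteration 1:
  x_1 = (-9 - (-1.6)·0.0000) / (3.6) = -2.5000
  x_2 = (-11 - (-3)·0.0000) / (4) = -2.7500

(-2.5000, -2.7500)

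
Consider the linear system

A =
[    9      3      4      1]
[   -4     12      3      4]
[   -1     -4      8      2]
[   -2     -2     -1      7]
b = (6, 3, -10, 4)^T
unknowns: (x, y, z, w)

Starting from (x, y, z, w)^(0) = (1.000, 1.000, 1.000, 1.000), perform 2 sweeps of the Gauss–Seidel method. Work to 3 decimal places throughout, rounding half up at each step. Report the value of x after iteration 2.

1.556

Iteration 1:
  x = (6 - (3)·1.000 - (4)·1.000 - (1)·1.000) / (9) = -0.222
  y = (3 - (-4)·-0.222 - (3)·1.000 - (4)·1.000) / (12) = -0.407
  z = (-10 - (-1)·-0.222 - (-4)·-0.407 - (2)·1.000) / (8) = -1.731
  w = (4 - (-2)·-0.222 - (-2)·-0.407 - (-1)·-1.731) / (7) = 0.144
Iteration 2:
  x = (6 - (3)·-0.407 - (4)·-1.731 - (1)·0.144) / (9) = 1.556
  y = (3 - (-4)·1.556 - (3)·-1.731 - (4)·0.144) / (12) = 1.153
  z = (-10 - (-1)·1.556 - (-4)·1.153 - (2)·0.144) / (8) = -0.515
  w = (4 - (-2)·1.556 - (-2)·1.153 - (-1)·-0.515) / (7) = 1.272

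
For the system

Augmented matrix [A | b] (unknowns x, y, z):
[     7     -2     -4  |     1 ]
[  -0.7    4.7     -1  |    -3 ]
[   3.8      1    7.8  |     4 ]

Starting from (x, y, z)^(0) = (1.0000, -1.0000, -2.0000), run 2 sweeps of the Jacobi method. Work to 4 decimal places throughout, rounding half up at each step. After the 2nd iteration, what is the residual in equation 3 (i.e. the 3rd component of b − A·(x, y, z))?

Iteration 1:
  x = (1 - (-2)·-1.0000 - (-4)·-2.0000) / (7) = -1.2857
  y = (-3 - (-0.7)·1.0000 - (-1)·-2.0000) / (4.7) = -0.9149
  z = (4 - (3.8)·1.0000 - (1)·-1.0000) / (7.8) = 0.1538
Iteration 2:
  x = (1 - (-2)·-0.9149 - (-4)·0.1538) / (7) = -0.0307
  y = (-3 - (-0.7)·-1.2857 - (-1)·0.1538) / (4.7) = -0.7971
  z = (4 - (3.8)·-1.2857 - (1)·-0.9149) / (7.8) = 1.2565
Residual b − A·x = (4.6467, 1.9814, -4.8869)

-4.8869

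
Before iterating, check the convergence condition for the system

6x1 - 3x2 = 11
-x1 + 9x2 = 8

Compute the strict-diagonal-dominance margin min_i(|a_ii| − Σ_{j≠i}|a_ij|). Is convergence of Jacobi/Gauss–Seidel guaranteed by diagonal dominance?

3

row 1: |6| − (3) = 3
row 2: |9| − (1) = 8
minimum over rows = 3 → strictly diagonally dominant (convergence guaranteed)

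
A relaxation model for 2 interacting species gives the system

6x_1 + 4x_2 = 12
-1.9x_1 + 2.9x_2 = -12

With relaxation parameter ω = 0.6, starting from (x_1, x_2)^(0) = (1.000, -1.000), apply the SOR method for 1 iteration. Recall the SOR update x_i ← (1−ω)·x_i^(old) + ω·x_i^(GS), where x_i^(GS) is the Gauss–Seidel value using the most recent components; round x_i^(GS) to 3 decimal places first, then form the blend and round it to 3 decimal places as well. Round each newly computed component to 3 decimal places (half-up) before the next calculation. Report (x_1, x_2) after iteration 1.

(2.000, -2.097)

Iteration 1:
  x_1: GS value = (12 - (4)·-1.000) / (6) = 2.667;  x_1 ← (1−ω)·1.000 + ω·2.667 = 2.000
  x_2: GS value = (-12 - (-1.9)·2.000) / (2.9) = -2.828;  x_2 ← (1−ω)·-1.000 + ω·-2.828 = -2.097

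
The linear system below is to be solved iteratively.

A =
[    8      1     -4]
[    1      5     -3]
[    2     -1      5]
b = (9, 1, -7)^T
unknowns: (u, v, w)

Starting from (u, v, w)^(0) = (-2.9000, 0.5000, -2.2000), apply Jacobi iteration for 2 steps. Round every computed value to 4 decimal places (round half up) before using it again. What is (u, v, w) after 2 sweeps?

Iteration 1:
  u = (9 - (1)·0.5000 - (-4)·-2.2000) / (8) = -0.0375
  v = (1 - (1)·-2.9000 - (-3)·-2.2000) / (5) = -0.5400
  w = (-7 - (2)·-2.9000 - (-1)·0.5000) / (5) = -0.1400
Iteration 2:
  u = (9 - (1)·-0.5400 - (-4)·-0.1400) / (8) = 1.1225
  v = (1 - (1)·-0.0375 - (-3)·-0.1400) / (5) = 0.1235
  w = (-7 - (2)·-0.0375 - (-1)·-0.5400) / (5) = -1.4930

(1.1225, 0.1235, -1.4930)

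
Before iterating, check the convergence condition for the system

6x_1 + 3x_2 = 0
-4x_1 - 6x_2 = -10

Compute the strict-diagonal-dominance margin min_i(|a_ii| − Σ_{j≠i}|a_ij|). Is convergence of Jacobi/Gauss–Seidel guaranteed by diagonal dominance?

row 1: |6| − (3) = 3
row 2: |-6| − (4) = 2
minimum over rows = 2 → strictly diagonally dominant (convergence guaranteed)

2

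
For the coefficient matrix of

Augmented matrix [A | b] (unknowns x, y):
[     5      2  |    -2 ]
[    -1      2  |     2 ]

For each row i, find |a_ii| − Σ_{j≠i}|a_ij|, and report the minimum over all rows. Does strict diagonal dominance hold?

row 1: |5| − (2) = 3
row 2: |2| − (1) = 1
minimum over rows = 1 → strictly diagonally dominant (convergence guaranteed)

1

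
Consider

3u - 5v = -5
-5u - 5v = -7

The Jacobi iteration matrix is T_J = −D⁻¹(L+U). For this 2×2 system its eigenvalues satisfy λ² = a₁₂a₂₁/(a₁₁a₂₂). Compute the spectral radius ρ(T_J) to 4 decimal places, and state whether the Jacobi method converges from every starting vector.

a₁₂a₂₁/(a₁₁a₂₂) = (-5)·(-5) / ((3)·(-5)) = -1.666667
ρ = √|-1.666667| = √1.666667 = 1.2910
ρ > 1, so Jacobi diverges

1.2910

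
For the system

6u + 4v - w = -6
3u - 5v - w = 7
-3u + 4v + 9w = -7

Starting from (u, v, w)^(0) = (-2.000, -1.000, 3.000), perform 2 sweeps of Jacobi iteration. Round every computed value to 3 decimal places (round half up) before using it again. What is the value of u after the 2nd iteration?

Iteration 1:
  u = (-6 - (4)·-1.000 - (-1)·3.000) / (6) = 0.167
  v = (7 - (3)·-2.000 - (-1)·3.000) / (-5) = -3.200
  w = (-7 - (-3)·-2.000 - (4)·-1.000) / (9) = -1.000
Iteration 2:
  u = (-6 - (4)·-3.200 - (-1)·-1.000) / (6) = 0.967
  v = (7 - (3)·0.167 - (-1)·-1.000) / (-5) = -1.100
  w = (-7 - (-3)·0.167 - (4)·-3.200) / (9) = 0.700

0.967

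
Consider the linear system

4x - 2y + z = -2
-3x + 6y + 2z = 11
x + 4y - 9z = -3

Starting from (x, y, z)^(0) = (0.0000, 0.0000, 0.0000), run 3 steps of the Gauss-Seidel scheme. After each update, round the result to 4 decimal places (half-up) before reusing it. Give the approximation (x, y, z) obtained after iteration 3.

(0.0101, 1.4990, 1.0007)

Iteration 1:
  x = (-2 - (-2)·0.0000 - (1)·0.0000) / (4) = -0.5000
  y = (11 - (-3)·-0.5000 - (2)·0.0000) / (6) = 1.5833
  z = (-3 - (1)·-0.5000 - (4)·1.5833) / (-9) = 0.9815
Iteration 2:
  x = (-2 - (-2)·1.5833 - (1)·0.9815) / (4) = 0.0463
  y = (11 - (-3)·0.0463 - (2)·0.9815) / (6) = 1.5293
  z = (-3 - (1)·0.0463 - (4)·1.5293) / (-9) = 1.0182
Iteration 3:
  x = (-2 - (-2)·1.5293 - (1)·1.0182) / (4) = 0.0101
  y = (11 - (-3)·0.0101 - (2)·1.0182) / (6) = 1.4990
  z = (-3 - (1)·0.0101 - (4)·1.4990) / (-9) = 1.0007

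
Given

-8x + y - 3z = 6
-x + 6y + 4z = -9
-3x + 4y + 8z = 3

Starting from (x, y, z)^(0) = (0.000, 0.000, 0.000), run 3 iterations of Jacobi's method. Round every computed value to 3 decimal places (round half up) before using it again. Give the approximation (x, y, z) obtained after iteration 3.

Iteration 1:
  x = (6 - (1)·0.000 - (-3)·0.000) / (-8) = -0.750
  y = (-9 - (-1)·0.000 - (4)·0.000) / (6) = -1.500
  z = (3 - (-3)·0.000 - (4)·0.000) / (8) = 0.375
Iteration 2:
  x = (6 - (1)·-1.500 - (-3)·0.375) / (-8) = -1.078
  y = (-9 - (-1)·-0.750 - (4)·0.375) / (6) = -1.875
  z = (3 - (-3)·-0.750 - (4)·-1.500) / (8) = 0.844
Iteration 3:
  x = (6 - (1)·-1.875 - (-3)·0.844) / (-8) = -1.301
  y = (-9 - (-1)·-1.078 - (4)·0.844) / (6) = -2.242
  z = (3 - (-3)·-1.078 - (4)·-1.875) / (8) = 0.908

(-1.301, -2.242, 0.908)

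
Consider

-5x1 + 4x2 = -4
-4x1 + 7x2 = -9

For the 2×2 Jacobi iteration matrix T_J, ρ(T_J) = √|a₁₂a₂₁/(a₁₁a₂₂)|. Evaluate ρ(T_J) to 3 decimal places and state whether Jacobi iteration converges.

0.676

a₁₂a₂₁/(a₁₁a₂₂) = (4)·(-4) / ((-5)·(7)) = 0.457143
ρ = √|0.457143| = √0.457143 = 0.676
ρ < 1, so Jacobi converges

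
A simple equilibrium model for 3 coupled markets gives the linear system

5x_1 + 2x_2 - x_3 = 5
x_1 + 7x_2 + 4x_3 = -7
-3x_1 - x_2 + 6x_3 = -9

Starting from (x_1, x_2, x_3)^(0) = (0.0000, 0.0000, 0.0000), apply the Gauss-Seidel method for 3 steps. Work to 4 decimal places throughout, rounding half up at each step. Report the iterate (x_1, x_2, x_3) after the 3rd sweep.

Iteration 1:
  x_1 = (5 - (2)·0.0000 - (-1)·0.0000) / (5) = 1.0000
  x_2 = (-7 - (1)·1.0000 - (4)·0.0000) / (7) = -1.1429
  x_3 = (-9 - (-3)·1.0000 - (-1)·-1.1429) / (6) = -1.1905
Iteration 2:
  x_1 = (5 - (2)·-1.1429 - (-1)·-1.1905) / (5) = 1.2191
  x_2 = (-7 - (1)·1.2191 - (4)·-1.1905) / (7) = -0.4939
  x_3 = (-9 - (-3)·1.2191 - (-1)·-0.4939) / (6) = -0.9728
Iteration 3:
  x_1 = (5 - (2)·-0.4939 - (-1)·-0.9728) / (5) = 1.0030
  x_2 = (-7 - (1)·1.0030 - (4)·-0.9728) / (7) = -0.5874
  x_3 = (-9 - (-3)·1.0030 - (-1)·-0.5874) / (6) = -1.0964

(1.0030, -0.5874, -1.0964)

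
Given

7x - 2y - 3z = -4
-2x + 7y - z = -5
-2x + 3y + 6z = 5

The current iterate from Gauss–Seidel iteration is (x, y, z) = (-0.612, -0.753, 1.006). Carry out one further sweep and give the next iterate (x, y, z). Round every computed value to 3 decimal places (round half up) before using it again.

(-0.355, -0.672, 1.051)

One sweep:
  x = (-4 - (-2)·-0.753 - (-3)·1.006) / (7) = -0.355
  y = (-5 - (-2)·-0.355 - (-1)·1.006) / (7) = -0.672
  z = (5 - (-2)·-0.355 - (3)·-0.672) / (6) = 1.051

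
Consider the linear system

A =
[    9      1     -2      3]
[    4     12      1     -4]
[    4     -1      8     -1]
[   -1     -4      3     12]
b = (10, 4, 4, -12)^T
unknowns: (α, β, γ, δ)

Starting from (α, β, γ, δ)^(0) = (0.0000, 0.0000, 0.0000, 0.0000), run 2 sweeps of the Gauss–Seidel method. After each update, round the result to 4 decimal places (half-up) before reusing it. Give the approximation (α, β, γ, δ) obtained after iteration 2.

Iteration 1:
  α = (10 - (1)·0.0000 - (-2)·0.0000 - (3)·0.0000) / (9) = 1.1111
  β = (4 - (4)·1.1111 - (1)·0.0000 - (-4)·0.0000) / (12) = -0.0370
  γ = (4 - (4)·1.1111 - (-1)·-0.0370 - (-1)·0.0000) / (8) = -0.0602
  δ = (-12 - (-1)·1.1111 - (-4)·-0.0370 - (3)·-0.0602) / (12) = -0.9047
Iteration 2:
  α = (10 - (1)·-0.0370 - (-2)·-0.0602 - (3)·-0.9047) / (9) = 1.4034
  β = (4 - (4)·1.4034 - (1)·-0.0602 - (-4)·-0.9047) / (12) = -0.4310
  γ = (4 - (4)·1.4034 - (-1)·-0.4310 - (-1)·-0.9047) / (8) = -0.3687
  δ = (-12 - (-1)·1.4034 - (-4)·-0.4310 - (3)·-0.3687) / (12) = -0.9345

(1.4034, -0.4310, -0.3687, -0.9345)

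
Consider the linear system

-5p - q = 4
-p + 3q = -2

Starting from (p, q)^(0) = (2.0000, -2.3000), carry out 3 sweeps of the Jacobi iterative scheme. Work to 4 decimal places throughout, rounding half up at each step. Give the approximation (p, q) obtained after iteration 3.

Iteration 1:
  p = (4 - (-1)·-2.3000) / (-5) = -0.3400
  q = (-2 - (-1)·2.0000) / (3) = 0.0000
Iteration 2:
  p = (4 - (-1)·0.0000) / (-5) = -0.8000
  q = (-2 - (-1)·-0.3400) / (3) = -0.7800
Iteration 3:
  p = (4 - (-1)·-0.7800) / (-5) = -0.6440
  q = (-2 - (-1)·-0.8000) / (3) = -0.9333

(-0.6440, -0.9333)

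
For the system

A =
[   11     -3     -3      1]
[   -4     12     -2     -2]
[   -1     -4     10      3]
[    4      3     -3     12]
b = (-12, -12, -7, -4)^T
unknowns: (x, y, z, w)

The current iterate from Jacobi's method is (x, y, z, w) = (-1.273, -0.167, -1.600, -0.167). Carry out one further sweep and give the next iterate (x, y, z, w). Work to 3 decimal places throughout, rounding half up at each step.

One sweep:
  x = (-12 - (-3)·-0.167 - (-3)·-1.600 - (1)·-0.167) / (11) = -1.558
  y = (-12 - (-4)·-1.273 - (-2)·-1.600 - (-2)·-0.167) / (12) = -1.719
  z = (-7 - (-1)·-1.273 - (-4)·-0.167 - (3)·-0.167) / (10) = -0.844
  w = (-4 - (4)·-1.273 - (3)·-0.167 - (-3)·-1.600) / (12) = -0.267

(-1.558, -1.719, -0.844, -0.267)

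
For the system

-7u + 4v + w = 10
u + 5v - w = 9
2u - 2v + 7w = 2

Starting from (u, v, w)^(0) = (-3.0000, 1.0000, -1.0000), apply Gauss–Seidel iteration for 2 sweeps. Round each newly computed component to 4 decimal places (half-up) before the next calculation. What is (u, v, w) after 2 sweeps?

Iteration 1:
  u = (10 - (4)·1.0000 - (1)·-1.0000) / (-7) = -1.0000
  v = (9 - (1)·-1.0000 - (-1)·-1.0000) / (5) = 1.8000
  w = (2 - (2)·-1.0000 - (-2)·1.8000) / (7) = 1.0857
Iteration 2:
  u = (10 - (4)·1.8000 - (1)·1.0857) / (-7) = -0.2449
  v = (9 - (1)·-0.2449 - (-1)·1.0857) / (5) = 2.0661
  w = (2 - (2)·-0.2449 - (-2)·2.0661) / (7) = 0.9460

(-0.2449, 2.0661, 0.9460)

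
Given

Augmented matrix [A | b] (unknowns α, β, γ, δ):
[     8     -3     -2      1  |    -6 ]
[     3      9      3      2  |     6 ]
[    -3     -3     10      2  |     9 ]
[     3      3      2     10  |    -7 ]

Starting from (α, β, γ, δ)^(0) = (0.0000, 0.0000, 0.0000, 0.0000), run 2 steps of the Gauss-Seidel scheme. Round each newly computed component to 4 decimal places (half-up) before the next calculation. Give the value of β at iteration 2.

0.5760

Iteration 1:
  α = (-6 - (-3)·0.0000 - (-2)·0.0000 - (1)·0.0000) / (8) = -0.7500
  β = (6 - (3)·-0.7500 - (3)·0.0000 - (2)·0.0000) / (9) = 0.9167
  γ = (9 - (-3)·-0.7500 - (-3)·0.9167 - (2)·0.0000) / (10) = 0.9500
  δ = (-7 - (3)·-0.7500 - (3)·0.9167 - (2)·0.9500) / (10) = -0.9400
Iteration 2:
  α = (-6 - (-3)·0.9167 - (-2)·0.9500 - (1)·-0.9400) / (8) = -0.0512
  β = (6 - (3)·-0.0512 - (3)·0.9500 - (2)·-0.9400) / (9) = 0.5760
  γ = (9 - (-3)·-0.0512 - (-3)·0.5760 - (2)·-0.9400) / (10) = 1.2454
  δ = (-7 - (3)·-0.0512 - (3)·0.5760 - (2)·1.2454) / (10) = -1.1065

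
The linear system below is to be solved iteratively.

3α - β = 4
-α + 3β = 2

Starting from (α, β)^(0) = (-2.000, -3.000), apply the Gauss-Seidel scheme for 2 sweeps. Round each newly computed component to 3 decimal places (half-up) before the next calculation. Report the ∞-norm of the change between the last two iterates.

Iteration 1:
  α = (4 - (-1)·-3.000) / (3) = 0.333
  β = (2 - (-1)·0.333) / (3) = 0.778
Iteration 2:
  α = (4 - (-1)·0.778) / (3) = 1.593
  β = (2 - (-1)·1.593) / (3) = 1.198
Change: (1.260, 0.420) → max |·| = 1.260

1.260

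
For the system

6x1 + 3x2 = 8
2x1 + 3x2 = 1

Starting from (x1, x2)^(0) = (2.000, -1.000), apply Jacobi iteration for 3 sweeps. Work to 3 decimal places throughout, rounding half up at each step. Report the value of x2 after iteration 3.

-0.889

Iteration 1:
  x1 = (8 - (3)·-1.000) / (6) = 1.833
  x2 = (1 - (2)·2.000) / (3) = -1.000
Iteration 2:
  x1 = (8 - (3)·-1.000) / (6) = 1.833
  x2 = (1 - (2)·1.833) / (3) = -0.889
Iteration 3:
  x1 = (8 - (3)·-0.889) / (6) = 1.778
  x2 = (1 - (2)·1.833) / (3) = -0.889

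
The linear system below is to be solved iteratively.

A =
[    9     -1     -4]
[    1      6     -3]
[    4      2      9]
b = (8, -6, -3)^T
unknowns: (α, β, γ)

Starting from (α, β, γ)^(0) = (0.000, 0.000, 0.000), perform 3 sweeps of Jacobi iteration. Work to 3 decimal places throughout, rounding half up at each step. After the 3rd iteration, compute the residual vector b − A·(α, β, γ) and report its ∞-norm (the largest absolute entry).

0.696

Iteration 1:
  α = (8 - (-1)·0.000 - (-4)·0.000) / (9) = 0.889
  β = (-6 - (1)·0.000 - (-3)·0.000) / (6) = -1.000
  γ = (-3 - (4)·0.000 - (2)·0.000) / (9) = -0.333
Iteration 2:
  α = (8 - (-1)·-1.000 - (-4)·-0.333) / (9) = 0.630
  β = (-6 - (1)·0.889 - (-3)·-0.333) / (6) = -1.315
  γ = (-3 - (4)·0.889 - (2)·-1.000) / (9) = -0.506
Iteration 3:
  α = (8 - (-1)·-1.315 - (-4)·-0.506) / (9) = 0.518
  β = (-6 - (1)·0.630 - (-3)·-0.506) / (6) = -1.358
  γ = (-3 - (4)·0.630 - (2)·-1.315) / (9) = -0.321
Residual b − A·x = (0.696, 0.667, 0.533); ∞-norm = 0.696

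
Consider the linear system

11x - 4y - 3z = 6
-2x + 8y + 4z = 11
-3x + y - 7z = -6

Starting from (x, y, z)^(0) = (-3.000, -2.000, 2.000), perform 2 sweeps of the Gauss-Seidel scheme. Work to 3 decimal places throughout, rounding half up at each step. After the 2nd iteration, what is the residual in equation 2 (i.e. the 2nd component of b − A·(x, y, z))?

0.528

Iteration 1:
  x = (6 - (-4)·-2.000 - (-3)·2.000) / (11) = 0.364
  y = (11 - (-2)·0.364 - (4)·2.000) / (8) = 0.466
  z = (-6 - (-3)·0.364 - (1)·0.466) / (-7) = 0.768
Iteration 2:
  x = (6 - (-4)·0.466 - (-3)·0.768) / (11) = 0.924
  y = (11 - (-2)·0.924 - (4)·0.768) / (8) = 1.222
  z = (-6 - (-3)·0.924 - (1)·1.222) / (-7) = 0.636
Residual b − A·x = (2.632, 0.528, 0.002)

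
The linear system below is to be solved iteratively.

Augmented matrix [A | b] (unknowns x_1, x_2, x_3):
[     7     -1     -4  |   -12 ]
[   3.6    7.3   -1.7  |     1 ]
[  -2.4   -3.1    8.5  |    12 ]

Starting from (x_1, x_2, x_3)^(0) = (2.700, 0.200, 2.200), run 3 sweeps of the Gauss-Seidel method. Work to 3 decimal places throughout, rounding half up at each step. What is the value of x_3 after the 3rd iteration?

1.518

Iteration 1:
  x_1 = (-12 - (-1)·0.200 - (-4)·2.200) / (7) = -0.429
  x_2 = (1 - (3.6)·-0.429 - (-1.7)·2.200) / (7.3) = 0.861
  x_3 = (12 - (-2.4)·-0.429 - (-3.1)·0.861) / (8.5) = 1.605
Iteration 2:
  x_1 = (-12 - (-1)·0.861 - (-4)·1.605) / (7) = -0.674
  x_2 = (1 - (3.6)·-0.674 - (-1.7)·1.605) / (7.3) = 0.843
  x_3 = (12 - (-2.4)·-0.674 - (-3.1)·0.843) / (8.5) = 1.529
Iteration 3:
  x_1 = (-12 - (-1)·0.843 - (-4)·1.529) / (7) = -0.720
  x_2 = (1 - (3.6)·-0.720 - (-1.7)·1.529) / (7.3) = 0.848
  x_3 = (12 - (-2.4)·-0.720 - (-3.1)·0.848) / (8.5) = 1.518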